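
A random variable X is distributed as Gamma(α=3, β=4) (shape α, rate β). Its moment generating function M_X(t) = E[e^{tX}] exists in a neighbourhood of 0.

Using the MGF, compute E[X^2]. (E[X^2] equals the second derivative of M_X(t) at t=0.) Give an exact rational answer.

E[X^2] = M^(2)(0) = 3/4

M_X(t) = 64/(4 - t)^3
M^(2)(t) = -768/(t^5 - 20*t^4 + 160*t^3 - 640*t^2 + 1280*t - 1024)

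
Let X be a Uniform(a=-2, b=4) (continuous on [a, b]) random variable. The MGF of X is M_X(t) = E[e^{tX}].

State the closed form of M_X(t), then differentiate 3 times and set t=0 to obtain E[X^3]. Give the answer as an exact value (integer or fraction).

E[X^3] = M′′′(0) = 10

M_X(t) = (e^(4*t) - e^(-2*t))/(6*t)
M′(t) = (4*t*e^(6*t) + 2*t - e^(6*t) + 1)*e^(-2*t)/(6*t^2)
M′′(t) = (8*t^2*e^(6*t) - 2*t^2 - 4*t*e^(6*t) - 2*t + e^(6*t) - 1)*e^(-2*t)/(3*t^3)
M′′′(t) = (32*t^3*e^(6*t) + 4*t^3 - 24*t^2*e^(6*t) + 6*t^2 + 12*t*e^(6*t) + 6*t - 3*e^(6*t) + 3)*e^(-2*t)/(3*t^4)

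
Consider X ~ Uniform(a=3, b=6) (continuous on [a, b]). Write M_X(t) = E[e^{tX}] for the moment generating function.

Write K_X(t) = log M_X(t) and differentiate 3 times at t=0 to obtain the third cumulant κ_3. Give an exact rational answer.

M_X(t) = (e^(6*t) - e^(3*t))/(3*t)
K_X(t) = log M_X(t) = -log(t) + log(e^(6*t) - e^(3*t)) - log(3)
K′(t) = (6*t*e^(3*t) - 3*t - e^(3*t) + 1)/(t*e^(3*t) - t)
K′′(t) = (-9*t^2*e^(3*t) + e^(6*t) - 2*e^(3*t) + 1)/(t^2*e^(6*t) - 2*t^2*e^(3*t) + t^2)
K′′′(t) = (27*t^3*e^(6*t) + 27*t^3*e^(3*t) - 2*e^(9*t) + 6*e^(6*t) - 6*e^(3*t) + 2)/(t^3*e^(9*t) - 3*t^3*e^(6*t) + 3*t^3*e^(3*t) - t^3)

κ_3 = K′′′(0) = 0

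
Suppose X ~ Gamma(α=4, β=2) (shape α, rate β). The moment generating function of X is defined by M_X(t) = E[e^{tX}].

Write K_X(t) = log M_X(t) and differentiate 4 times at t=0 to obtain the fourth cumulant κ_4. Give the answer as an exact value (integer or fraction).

κ_4 = K′′′′(0) = 3/2

M_X(t) = 16/(2 - t)^4
K_X(t) = log M_X(t) = -4*log(2 - t) + 4*log(2)
K′(t) = -4/(t - 2)
K′′(t) = 4/(t^2 - 4*t + 4)
K′′′(t) = -8/(t^3 - 6*t^2 + 12*t - 8)
K′′′′(t) = 24/(t^4 - 8*t^3 + 24*t^2 - 32*t + 16)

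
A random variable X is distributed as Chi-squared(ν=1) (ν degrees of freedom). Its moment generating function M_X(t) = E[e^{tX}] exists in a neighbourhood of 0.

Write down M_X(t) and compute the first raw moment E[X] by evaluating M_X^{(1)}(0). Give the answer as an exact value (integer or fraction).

E[X] = M^(1)(0) = 1

M_X(t) = 1/√(1 - 2*t)
M^(1)(t) = -1/(2*t*√(1 - 2*t) - √(1 - 2*t))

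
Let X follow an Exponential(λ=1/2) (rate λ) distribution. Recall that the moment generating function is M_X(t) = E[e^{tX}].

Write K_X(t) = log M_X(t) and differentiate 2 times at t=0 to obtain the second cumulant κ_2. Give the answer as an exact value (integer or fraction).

M_X(t) = 1/(2*(1/2 - t))
K_X(t) = log M_X(t) = -log(1/2 - t) - log(2)
D^2[K](t) = 4/(4*t^2 - 4*t + 1)

κ_2 = D^2[K](0) = 4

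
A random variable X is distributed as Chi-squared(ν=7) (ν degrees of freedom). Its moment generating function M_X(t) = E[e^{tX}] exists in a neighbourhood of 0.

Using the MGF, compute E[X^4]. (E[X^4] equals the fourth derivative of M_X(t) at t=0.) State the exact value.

E[X^4] = M^(4)(0) = 9009

M_X(t) = (1 - 2*t)^(-7/2)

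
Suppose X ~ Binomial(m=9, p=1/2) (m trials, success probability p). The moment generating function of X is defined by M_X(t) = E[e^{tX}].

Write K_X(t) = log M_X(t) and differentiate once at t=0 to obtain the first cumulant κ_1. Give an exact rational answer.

M_X(t) = (e^(t)/2 + 1/2)^9
K_X(t) = log M_X(t) = 9*log(e^(t)/2 + 1/2)
K′(t) = 9*e^(t)/(e^(t) + 1)

κ_1 = K′(0) = 9/2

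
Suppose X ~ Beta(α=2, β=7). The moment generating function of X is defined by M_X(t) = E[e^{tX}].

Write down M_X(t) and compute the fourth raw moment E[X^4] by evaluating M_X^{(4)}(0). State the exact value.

E[X^4] = M^(4)(0) = 1/99

M_X(t) = ₁F₁(2; 9; t)
M^(4)(t) = ₁F₁(6; 13; t)/99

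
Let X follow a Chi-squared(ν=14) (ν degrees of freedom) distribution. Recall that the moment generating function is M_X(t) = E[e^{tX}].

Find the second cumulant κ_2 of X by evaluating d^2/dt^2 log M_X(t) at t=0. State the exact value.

κ_2 = K^(2)(0) = 28

M_X(t) = (1 - 2*t)^(-7)
K_X(t) = log M_X(t) = -7*log(1 - 2*t)
K^(2)(t) = 28/(4*t^2 - 4*t + 1)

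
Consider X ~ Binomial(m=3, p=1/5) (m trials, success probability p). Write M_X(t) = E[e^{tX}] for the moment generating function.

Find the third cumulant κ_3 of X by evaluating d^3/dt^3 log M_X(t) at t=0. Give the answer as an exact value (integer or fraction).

κ_3 = K′′′(0) = 36/125

M_X(t) = (e^(t)/5 + 4/5)^3
K_X(t) = log M_X(t) = 3*log(e^(t)/5 + 4/5)
K′(t) = 3*e^(t)/(e^(t) + 4)
K′′(t) = 12*e^(t)/(e^(2*t) + 8*e^(t) + 16)
K′′′(t) = (-12*e^(2*t) + 48*e^(t))/(e^(3*t) + 12*e^(2*t) + 48*e^(t) + 64)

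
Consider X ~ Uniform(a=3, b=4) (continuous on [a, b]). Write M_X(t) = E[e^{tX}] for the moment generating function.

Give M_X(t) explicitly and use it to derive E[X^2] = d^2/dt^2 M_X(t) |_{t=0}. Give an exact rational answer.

E[X^2] = d^2M/dt^2 |_{t=0} = 37/3

M_X(t) = (e^(4*t) - e^(3*t))/t
dM/dt = (4*t*e^(4*t) - 3*t*e^(3*t) - e^(4*t) + e^(3*t))/t^2
d^2M/dt^2 = (16*t^2*e^(4*t) - 9*t^2*e^(3*t) - 8*t*e^(4*t) + 6*t*e^(3*t) + 2*e^(4*t) - 2*e^(3*t))/t^3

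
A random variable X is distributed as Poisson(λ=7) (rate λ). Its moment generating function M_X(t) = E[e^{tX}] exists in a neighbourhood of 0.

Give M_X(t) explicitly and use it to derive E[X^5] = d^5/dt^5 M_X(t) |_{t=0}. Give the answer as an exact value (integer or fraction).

E[X^5] = d^5M/dt^5 |_{t=0} = 50134

M_X(t) = e^(7*e^(t) - 7)
dM/dt = 7*e^(-7)*e^(t)*e^(7*e^(t))
d^2M/dt^2 = (49*e^(2*t)*e^(7*e^(t)) + 7*e^(t)*e^(7*e^(t)))*e^(-7)
d^3M/dt^3 = (343*e^(3*t)*e^(7*e^(t)) + 147*e^(2*t)*e^(7*e^(t)) + 7*e^(t)*e^(7*e^(t)))*e^(-7)
d^4M/dt^4 = (2401*e^(4*t)*e^(7*e^(t)) + 2058*e^(3*t)*e^(7*e^(t)) + 343*e^(2*t)*e^(7*e^(t)) + 7*e^(t)*e^(7*e^(t)))*e^(-7)
d^5M/dt^5 = (16807*e^(5*t)*e^(7*e^(t)) + 24010*e^(4*t)*e^(7*e^(t)) + 8575*e^(3*t)*e^(7*e^(t)) + 735*e^(2*t)*e^(7*e^(t)) + 7*e^(t)*e^(7*e^(t)))*e^(-7)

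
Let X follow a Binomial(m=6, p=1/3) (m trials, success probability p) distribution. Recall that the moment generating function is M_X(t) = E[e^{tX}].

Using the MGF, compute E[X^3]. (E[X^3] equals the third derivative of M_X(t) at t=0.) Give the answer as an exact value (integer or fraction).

E[X^3] = M′′′(0) = 148/9

M_X(t) = (e^(t)/3 + 2/3)^6
M′(t) = 2*e^(6*t)/243 + 20*e^(5*t)/243 + 80*e^(4*t)/243 + 160*e^(3*t)/243 + 160*e^(2*t)/243 + 64*e^(t)/243
M′′(t) = 4*e^(6*t)/81 + 100*e^(5*t)/243 + 320*e^(4*t)/243 + 160*e^(3*t)/81 + 320*e^(2*t)/243 + 64*e^(t)/243
M′′′(t) = 8*e^(6*t)/27 + 500*e^(5*t)/243 + 1280*e^(4*t)/243 + 160*e^(3*t)/27 + 640*e^(2*t)/243 + 64*e^(t)/243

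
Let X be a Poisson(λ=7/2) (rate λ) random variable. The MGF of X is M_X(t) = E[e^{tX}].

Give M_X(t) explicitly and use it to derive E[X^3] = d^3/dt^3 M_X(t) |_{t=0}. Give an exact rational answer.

E[X^3] = M^(3)(0) = 665/8

M_X(t) = e^(7*e^(t)/2 - 7/2)
M^(3)(t) = (343*e^(3*t)*e^(7*e^(t)/2) + 294*e^(2*t)*e^(7*e^(t)/2) + 28*e^(t)*e^(7*e^(t)/2))*e^(-7/2)/8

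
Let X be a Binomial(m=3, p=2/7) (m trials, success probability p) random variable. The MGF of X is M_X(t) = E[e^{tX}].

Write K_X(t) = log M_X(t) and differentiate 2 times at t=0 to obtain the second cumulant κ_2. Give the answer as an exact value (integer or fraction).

κ_2 = K^(2)(0) = 30/49

M_X(t) = (2*e^(t)/7 + 5/7)^3
K_X(t) = log M_X(t) = 3*log(2*e^(t)/7 + 5/7)
K^(2)(t) = 30*e^(t)/(4*e^(2*t) + 20*e^(t) + 25)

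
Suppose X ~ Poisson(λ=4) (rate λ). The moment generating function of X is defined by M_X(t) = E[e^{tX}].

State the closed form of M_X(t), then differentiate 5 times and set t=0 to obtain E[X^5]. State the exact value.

E[X^5] = d^5M/dt^5 |_{t=0} = 5428

M_X(t) = e^(4*e^(t) - 4)
dM/dt = 4*e^(-4)*e^(t)*e^(4*e^(t))
d^2M/dt^2 = (16*e^(2*t)*e^(4*e^(t)) + 4*e^(t)*e^(4*e^(t)))*e^(-4)
d^3M/dt^3 = (64*e^(3*t)*e^(4*e^(t)) + 48*e^(2*t)*e^(4*e^(t)) + 4*e^(t)*e^(4*e^(t)))*e^(-4)
d^4M/dt^4 = (256*e^(4*t)*e^(4*e^(t)) + 384*e^(3*t)*e^(4*e^(t)) + 112*e^(2*t)*e^(4*e^(t)) + 4*e^(t)*e^(4*e^(t)))*e^(-4)
d^5M/dt^5 = (1024*e^(5*t)*e^(4*e^(t)) + 2560*e^(4*t)*e^(4*e^(t)) + 1600*e^(3*t)*e^(4*e^(t)) + 240*e^(2*t)*e^(4*e^(t)) + 4*e^(t)*e^(4*e^(t)))*e^(-4)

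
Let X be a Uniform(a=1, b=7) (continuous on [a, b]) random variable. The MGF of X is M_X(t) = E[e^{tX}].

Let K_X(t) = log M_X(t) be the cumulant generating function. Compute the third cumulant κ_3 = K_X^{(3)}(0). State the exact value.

M_X(t) = (e^(7*t) - e^(t))/(6*t)
K_X(t) = log M_X(t) = -log(t) + log(e^(7*t) - e^(t)) - log(6)
K′(t) = (7*t*e^(6*t) - t - e^(6*t) + 1)/(t*e^(6*t) - t)
K′′(t) = (-36*t^2*e^(6*t) + e^(12*t) - 2*e^(6*t) + 1)/(t^2*e^(12*t) - 2*t^2*e^(6*t) + t^2)
K′′′(t) = (216*t^3*e^(12*t) + 216*t^3*e^(6*t) - 2*e^(18*t) + 6*e^(12*t) - 6*e^(6*t) + 2)/(t^3*e^(18*t) - 3*t^3*e^(12*t) + 3*t^3*e^(6*t) - t^3)

κ_3 = K′′′(0) = 0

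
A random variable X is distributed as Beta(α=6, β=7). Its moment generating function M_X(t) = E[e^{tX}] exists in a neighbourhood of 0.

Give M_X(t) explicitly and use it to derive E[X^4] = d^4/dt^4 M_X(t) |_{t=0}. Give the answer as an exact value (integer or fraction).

E[X^4] = M^(4)(0) = 9/130

M_X(t) = ₁F₁(6; 13; t)
M^(4)(t) = 9*₁F₁(10; 17; t)/130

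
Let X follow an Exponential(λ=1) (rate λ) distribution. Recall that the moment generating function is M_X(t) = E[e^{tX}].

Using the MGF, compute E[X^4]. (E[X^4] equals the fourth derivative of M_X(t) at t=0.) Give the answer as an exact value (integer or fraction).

E[X^4] = D^4[M](0) = 24

M_X(t) = 1/(1 - t)
D^4[M](t) = -24/(t^5 - 5*t^4 + 10*t^3 - 10*t^2 + 5*t - 1)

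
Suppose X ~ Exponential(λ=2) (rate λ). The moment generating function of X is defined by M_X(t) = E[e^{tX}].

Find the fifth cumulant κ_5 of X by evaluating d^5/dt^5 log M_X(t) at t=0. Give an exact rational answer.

M_X(t) = 2/(2 - t)
K_X(t) = log M_X(t) = -log(2 - t) + log(2)
D^5[K](t) = -24/(t^5 - 10*t^4 + 40*t^3 - 80*t^2 + 80*t - 32)

κ_5 = D^5[K](0) = 3/4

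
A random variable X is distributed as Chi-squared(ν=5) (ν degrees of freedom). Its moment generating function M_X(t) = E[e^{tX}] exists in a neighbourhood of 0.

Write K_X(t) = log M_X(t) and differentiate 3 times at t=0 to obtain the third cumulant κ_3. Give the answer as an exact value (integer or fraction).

M_X(t) = (1 - 2*t)^(-5/2)
K_X(t) = log M_X(t) = -5*log(1 - 2*t)/2
K^(3)(t) = -40/(8*t^3 - 12*t^2 + 6*t - 1)

κ_3 = K^(3)(0) = 40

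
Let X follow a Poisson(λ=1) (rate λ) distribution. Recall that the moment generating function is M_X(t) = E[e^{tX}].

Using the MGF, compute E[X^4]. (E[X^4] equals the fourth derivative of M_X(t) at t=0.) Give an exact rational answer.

E[X^4] = M^(4)(0) = 15

M_X(t) = e^(e^(t) - 1)
M^(4)(t) = (e^(4*t)*e^(e^(t)) + 6*e^(3*t)*e^(e^(t)) + 7*e^(2*t)*e^(e^(t)) + e^(t)*e^(e^(t)))*e^(-1)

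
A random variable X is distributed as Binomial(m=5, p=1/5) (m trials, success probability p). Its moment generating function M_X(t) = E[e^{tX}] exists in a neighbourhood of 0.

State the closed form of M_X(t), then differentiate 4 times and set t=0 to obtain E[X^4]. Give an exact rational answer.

E[X^4] = D^4[M](0) = 1209/125

M_X(t) = (e^(t)/5 + 4/5)^5
D^4[M](t) = e^(5*t)/5 + 1024*e^(4*t)/625 + 2592*e^(3*t)/625 + 2048*e^(2*t)/625 + 256*e^(t)/625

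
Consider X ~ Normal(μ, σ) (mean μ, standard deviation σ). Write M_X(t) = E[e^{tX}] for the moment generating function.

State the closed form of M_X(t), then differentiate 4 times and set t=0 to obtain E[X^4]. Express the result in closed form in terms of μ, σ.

E[X^4] = D^4[M](0) = μ^4 + 6*μ^2*σ^2 + 3*σ^4

M_X(t) = e^(μ*t + σ^2*t^2/2)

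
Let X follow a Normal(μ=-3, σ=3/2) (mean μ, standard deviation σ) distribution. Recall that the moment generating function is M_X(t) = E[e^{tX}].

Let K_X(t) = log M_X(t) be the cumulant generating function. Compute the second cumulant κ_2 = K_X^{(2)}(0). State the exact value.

κ_2 = K^(2)(0) = 9/4

M_X(t) = e^(9*t^2/8 - 3*t)
K_X(t) = log M_X(t) = 9*t^2/8 - 3*t
K^(2)(t) = 9/4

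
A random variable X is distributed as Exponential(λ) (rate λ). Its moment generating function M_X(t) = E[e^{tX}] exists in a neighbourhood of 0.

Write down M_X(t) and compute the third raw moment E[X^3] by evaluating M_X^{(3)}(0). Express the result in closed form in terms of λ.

M_X(t) = λ/(λ - t)
dM/dt = λ/(λ^2 - 2*λ*t + t^2)
d^2M/dt^2 = -2*λ/(-λ^3 + 3*λ^2*t - 3*λ*t^2 + t^3)
d^3M/dt^3 = 6*λ/(λ^4 - 4*λ^3*t + 6*λ^2*t^2 - 4*λ*t^3 + t^4)

E[X^3] = d^3M/dt^3 |_{t=0} = 6/λ^3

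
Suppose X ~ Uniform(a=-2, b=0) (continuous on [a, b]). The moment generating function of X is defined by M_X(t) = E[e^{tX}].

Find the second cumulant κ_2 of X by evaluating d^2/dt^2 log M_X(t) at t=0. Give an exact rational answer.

κ_2 = d^2K/dt^2 |_{t=0} = 1/3

M_X(t) = (1 - e^(-2*t))/(2*t)
K_X(t) = log M_X(t) = -log(t) + log(1 - e^(-2*t)) - log(2)
dK/dt = (2*t - e^(2*t) + 1)/(t*e^(2*t) - t)
d^2K/dt^2 = (-4*t^2*e^(2*t) + e^(4*t) - 2*e^(2*t) + 1)/(t^2*e^(4*t) - 2*t^2*e^(2*t) + t^2)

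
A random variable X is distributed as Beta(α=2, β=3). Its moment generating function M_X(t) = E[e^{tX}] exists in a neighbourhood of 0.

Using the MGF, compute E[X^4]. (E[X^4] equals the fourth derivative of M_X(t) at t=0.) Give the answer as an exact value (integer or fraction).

M_X(t) = ₁F₁(2; 5; t)
D^4[M](t) = ₁F₁(6; 9; t)/14

E[X^4] = D^4[M](0) = 1/14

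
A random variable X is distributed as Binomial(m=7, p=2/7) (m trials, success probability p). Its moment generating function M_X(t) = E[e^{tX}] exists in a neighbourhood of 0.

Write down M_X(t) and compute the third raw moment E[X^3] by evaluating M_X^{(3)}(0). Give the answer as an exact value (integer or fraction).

E[X^3] = d^3M/dt^3 |_{t=0} = 842/49

M_X(t) = (2*e^(t)/7 + 5/7)^7
dM/dt = 128*e^(7*t)/117649 + 1920*e^(6*t)/117649 + 12000*e^(5*t)/117649 + 40000*e^(4*t)/117649 + 75000*e^(3*t)/117649 + 75000*e^(2*t)/117649 + 31250*e^(t)/117649
d^2M/dt^2 = 128*e^(7*t)/16807 + 11520*e^(6*t)/117649 + 60000*e^(5*t)/117649 + 160000*e^(4*t)/117649 + 225000*e^(3*t)/117649 + 150000*e^(2*t)/117649 + 31250*e^(t)/117649
d^3M/dt^3 = 128*e^(7*t)/2401 + 69120*e^(6*t)/117649 + 300000*e^(5*t)/117649 + 640000*e^(4*t)/117649 + 675000*e^(3*t)/117649 + 300000*e^(2*t)/117649 + 31250*e^(t)/117649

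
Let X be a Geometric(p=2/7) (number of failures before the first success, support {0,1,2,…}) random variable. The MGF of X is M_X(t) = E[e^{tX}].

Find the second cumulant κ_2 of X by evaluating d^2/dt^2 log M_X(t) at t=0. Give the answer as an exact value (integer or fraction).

κ_2 = d^2K/dt^2 |_{t=0} = 35/4

M_X(t) = 2/(7*(1 - 5*e^(t)/7))
K_X(t) = log M_X(t) = -log(1 - 5*e^(t)/7) - log(7) + log(2)
dK/dt = -5*e^(t)/(5*e^(t) - 7)
d^2K/dt^2 = 35*e^(t)/(25*e^(2*t) - 70*e^(t) + 49)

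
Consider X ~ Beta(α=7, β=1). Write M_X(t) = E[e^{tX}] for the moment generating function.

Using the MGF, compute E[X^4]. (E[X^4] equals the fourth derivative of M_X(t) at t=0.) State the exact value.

M_X(t) = ₁F₁(7; 8; t)
dM/dt = 7*₁F₁(8; 9; t)/8
d^2M/dt^2 = 7*₁F₁(9; 10; t)/9
d^3M/dt^3 = 7*₁F₁(10; 11; t)/10
d^4M/dt^4 = 7*₁F₁(11; 12; t)/11

E[X^4] = d^4M/dt^4 |_{t=0} = 7/11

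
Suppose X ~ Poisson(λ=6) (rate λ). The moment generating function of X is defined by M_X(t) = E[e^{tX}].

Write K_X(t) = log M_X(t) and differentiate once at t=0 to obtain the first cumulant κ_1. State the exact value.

κ_1 = K^(1)(0) = 6

M_X(t) = e^(6*e^(t) - 6)
K_X(t) = log M_X(t) = 6*e^(t) - 6
K^(1)(t) = 6*e^(t)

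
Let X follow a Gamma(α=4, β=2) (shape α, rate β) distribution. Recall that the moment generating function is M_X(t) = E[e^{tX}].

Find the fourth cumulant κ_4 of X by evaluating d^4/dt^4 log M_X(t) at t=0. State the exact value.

κ_4 = K^(4)(0) = 3/2

M_X(t) = 16/(2 - t)^4
K_X(t) = log M_X(t) = -4*log(2 - t) + 4*log(2)
K^(4)(t) = 24/(t^4 - 8*t^3 + 24*t^2 - 32*t + 16)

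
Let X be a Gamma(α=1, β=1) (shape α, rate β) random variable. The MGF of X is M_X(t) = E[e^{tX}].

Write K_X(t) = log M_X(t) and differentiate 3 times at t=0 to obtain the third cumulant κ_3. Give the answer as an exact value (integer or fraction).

M_X(t) = 1/(1 - t)
K_X(t) = log M_X(t) = -log(1 - t)
K′(t) = -1/(t - 1)
K′′(t) = 1/(t^2 - 2*t + 1)
K′′′(t) = -2/(t^3 - 3*t^2 + 3*t - 1)

κ_3 = K′′′(0) = 2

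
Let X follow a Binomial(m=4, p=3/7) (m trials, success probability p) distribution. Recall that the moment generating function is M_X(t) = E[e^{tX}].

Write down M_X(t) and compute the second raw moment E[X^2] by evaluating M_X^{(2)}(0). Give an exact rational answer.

M_X(t) = (3*e^(t)/7 + 4/7)^4
D^2[M](t) = 1296*e^(4*t)/2401 + 3888*e^(3*t)/2401 + 3456*e^(2*t)/2401 + 768*e^(t)/2401

E[X^2] = D^2[M](0) = 192/49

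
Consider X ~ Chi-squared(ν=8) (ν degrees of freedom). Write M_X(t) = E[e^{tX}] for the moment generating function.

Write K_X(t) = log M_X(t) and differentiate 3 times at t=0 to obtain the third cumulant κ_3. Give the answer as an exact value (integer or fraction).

M_X(t) = (1 - 2*t)^(-4)
K_X(t) = log M_X(t) = -4*log(1 - 2*t)
K^(3)(t) = -64/(8*t^3 - 12*t^2 + 6*t - 1)

κ_3 = K^(3)(0) = 64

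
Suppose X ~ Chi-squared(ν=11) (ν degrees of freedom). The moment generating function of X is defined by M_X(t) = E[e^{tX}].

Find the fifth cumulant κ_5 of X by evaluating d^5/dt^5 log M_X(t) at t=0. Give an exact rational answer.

κ_5 = d^5K/dt^5 |_{t=0} = 4224

M_X(t) = (1 - 2*t)^(-11/2)
K_X(t) = log M_X(t) = -11*log(1 - 2*t)/2
dK/dt = -11/(2*t - 1)
d^2K/dt^2 = 22/(4*t^2 - 4*t + 1)
d^3K/dt^3 = -88/(8*t^3 - 12*t^2 + 6*t - 1)
d^4K/dt^4 = 528/(16*t^4 - 32*t^3 + 24*t^2 - 8*t + 1)
d^5K/dt^5 = -4224/(32*t^5 - 80*t^4 + 80*t^3 - 40*t^2 + 10*t - 1)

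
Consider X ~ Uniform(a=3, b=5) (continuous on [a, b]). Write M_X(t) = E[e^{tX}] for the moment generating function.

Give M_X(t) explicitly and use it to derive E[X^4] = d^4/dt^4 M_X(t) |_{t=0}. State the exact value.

E[X^4] = M′′′′(0) = 1441/5

M_X(t) = (e^(5*t) - e^(3*t))/(2*t)
M′(t) = (5*t*e^(5*t) - 3*t*e^(3*t) - e^(5*t) + e^(3*t))/(2*t^2)
M′′(t) = (25*t^2*e^(5*t) - 9*t^2*e^(3*t) - 10*t*e^(5*t) + 6*t*e^(3*t) + 2*e^(5*t) - 2*e^(3*t))/(2*t^3)
M′′′(t) = (125*t^3*e^(5*t) - 27*t^3*e^(3*t) - 75*t^2*e^(5*t) + 27*t^2*e^(3*t) + 30*t*e^(5*t) - 18*t*e^(3*t) - 6*e^(5*t) + 6*e^(3*t))/(2*t^4)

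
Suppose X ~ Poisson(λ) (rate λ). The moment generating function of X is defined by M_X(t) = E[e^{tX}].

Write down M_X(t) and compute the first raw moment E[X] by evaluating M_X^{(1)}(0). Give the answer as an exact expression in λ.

E[X] = dM/dt |_{t=0} = λ

M_X(t) = e^(λ*(e^(t) - 1))
dM/dt = λ*e^(-λ)*e^(t)*e^(λ*e^(t))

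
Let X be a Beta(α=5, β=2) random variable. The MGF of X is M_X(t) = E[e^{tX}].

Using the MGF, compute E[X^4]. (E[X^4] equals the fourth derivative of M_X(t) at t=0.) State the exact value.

E[X^4] = M^(4)(0) = 1/3

M_X(t) = ₁F₁(5; 7; t)
M^(4)(t) = ₁F₁(9; 11; t)/3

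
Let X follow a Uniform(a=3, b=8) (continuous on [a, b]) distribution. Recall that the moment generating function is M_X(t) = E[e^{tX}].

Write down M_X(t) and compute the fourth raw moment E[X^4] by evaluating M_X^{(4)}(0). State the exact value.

E[X^4] = M^(4)(0) = 1301

M_X(t) = (e^(8*t) - e^(3*t))/(5*t)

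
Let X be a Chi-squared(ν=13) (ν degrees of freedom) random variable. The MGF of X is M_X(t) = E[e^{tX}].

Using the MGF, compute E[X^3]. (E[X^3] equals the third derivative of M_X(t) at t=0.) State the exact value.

E[X^3] = D^3[M](0) = 3315

M_X(t) = (1 - 2*t)^(-13/2)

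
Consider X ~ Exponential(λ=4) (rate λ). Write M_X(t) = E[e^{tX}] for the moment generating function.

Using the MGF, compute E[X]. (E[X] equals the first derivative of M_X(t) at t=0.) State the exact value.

E[X] = M^(1)(0) = 1/4

M_X(t) = 4/(4 - t)
M^(1)(t) = 4/(t^2 - 8*t + 16)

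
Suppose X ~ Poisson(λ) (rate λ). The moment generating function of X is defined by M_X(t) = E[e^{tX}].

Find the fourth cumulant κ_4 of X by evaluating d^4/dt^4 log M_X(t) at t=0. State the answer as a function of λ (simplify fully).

M_X(t) = e^(λ*(e^(t) - 1))
K_X(t) = log M_X(t) = λ*(e^(t) - 1)
K′(t) = λ*e^(t)
K′′(t) = λ*e^(t)
K′′′(t) = λ*e^(t)
K′′′′(t) = λ*e^(t)

κ_4 = K′′′′(0) = λ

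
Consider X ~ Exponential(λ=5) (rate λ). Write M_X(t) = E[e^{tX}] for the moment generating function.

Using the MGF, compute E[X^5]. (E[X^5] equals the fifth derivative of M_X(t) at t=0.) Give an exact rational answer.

E[X^5] = d^5M/dt^5 |_{t=0} = 24/625

M_X(t) = 5/(5 - t)
dM/dt = 5/(t^2 - 10*t + 25)
d^2M/dt^2 = -10/(t^3 - 15*t^2 + 75*t - 125)
d^3M/dt^3 = 30/(t^4 - 20*t^3 + 150*t^2 - 500*t + 625)
d^4M/dt^4 = -120/(t^5 - 25*t^4 + 250*t^3 - 1250*t^2 + 3125*t - 3125)
d^5M/dt^5 = 600/(t^6 - 30*t^5 + 375*t^4 - 2500*t^3 + 9375*t^2 - 18750*t + 15625)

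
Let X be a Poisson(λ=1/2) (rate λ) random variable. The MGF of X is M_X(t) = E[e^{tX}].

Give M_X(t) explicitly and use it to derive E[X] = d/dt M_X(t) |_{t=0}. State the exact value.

M_X(t) = e^(e^(t)/2 - 1/2)
M′(t) = e^(-1/2)*e^(t)*e^(e^(t)/2)/2

E[X] = M′(0) = 1/2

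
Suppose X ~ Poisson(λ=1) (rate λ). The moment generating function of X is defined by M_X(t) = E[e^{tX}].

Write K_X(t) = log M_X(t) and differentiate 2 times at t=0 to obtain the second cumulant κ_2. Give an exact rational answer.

κ_2 = K^(2)(0) = 1

M_X(t) = e^(e^(t) - 1)
K_X(t) = log M_X(t) = e^(t) - 1
K^(2)(t) = e^(t)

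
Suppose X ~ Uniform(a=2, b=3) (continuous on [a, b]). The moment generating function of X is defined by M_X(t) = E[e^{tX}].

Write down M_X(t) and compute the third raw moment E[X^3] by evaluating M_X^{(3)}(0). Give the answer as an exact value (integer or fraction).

M_X(t) = (e^(3*t) - e^(2*t))/t
M^(3)(t) = (27*t^3*e^(3*t) - 8*t^3*e^(2*t) - 27*t^2*e^(3*t) + 12*t^2*e^(2*t) + 18*t*e^(3*t) - 12*t*e^(2*t) - 6*e^(3*t) + 6*e^(2*t))/t^4

E[X^3] = M^(3)(0) = 65/4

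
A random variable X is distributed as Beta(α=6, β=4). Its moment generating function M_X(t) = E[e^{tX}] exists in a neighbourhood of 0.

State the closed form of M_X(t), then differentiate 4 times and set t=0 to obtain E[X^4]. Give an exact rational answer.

M_X(t) = ₁F₁(6; 10; t)
dM/dt = 3*₁F₁(7; 11; t)/5
d^2M/dt^2 = 21*₁F₁(8; 12; t)/55
d^3M/dt^3 = 14*₁F₁(9; 13; t)/55
d^4M/dt^4 = 126*₁F₁(10; 14; t)/715

E[X^4] = d^4M/dt^4 |_{t=0} = 126/715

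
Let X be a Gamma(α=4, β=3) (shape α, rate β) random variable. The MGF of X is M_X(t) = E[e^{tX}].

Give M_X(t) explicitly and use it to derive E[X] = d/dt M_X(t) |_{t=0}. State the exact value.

M_X(t) = 81/(3 - t)^4
M′(t) = -324/(t^5 - 15*t^4 + 90*t^3 - 270*t^2 + 405*t - 243)

E[X] = M′(0) = 4/3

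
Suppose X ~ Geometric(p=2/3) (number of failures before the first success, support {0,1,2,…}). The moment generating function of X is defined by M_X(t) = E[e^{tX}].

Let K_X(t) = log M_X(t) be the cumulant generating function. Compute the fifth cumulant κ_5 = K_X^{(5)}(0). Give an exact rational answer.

κ_5 = K′′′′′(0) = 15

M_X(t) = 2/(3*(1 - e^(t)/3))
K_X(t) = log M_X(t) = -log(1 - e^(t)/3) - log(3) + log(2)
K′(t) = -e^(t)/(e^(t) - 3)
K′′(t) = 3*e^(t)/(e^(2*t) - 6*e^(t) + 9)
K′′′(t) = (-3*e^(2*t) - 9*e^(t))/(e^(3*t) - 9*e^(2*t) + 27*e^(t) - 27)
K′′′′(t) = (3*e^(3*t) + 36*e^(2*t) + 27*e^(t))/(e^(4*t) - 12*e^(3*t) + 54*e^(2*t) - 108*e^(t) + 81)
K′′′′′(t) = (-3*e^(4*t) - 99*e^(3*t) - 297*e^(2*t) - 81*e^(t))/(e^(5*t) - 15*e^(4*t) + 90*e^(3*t) - 270*e^(2*t) + 405*e^(t) - 243)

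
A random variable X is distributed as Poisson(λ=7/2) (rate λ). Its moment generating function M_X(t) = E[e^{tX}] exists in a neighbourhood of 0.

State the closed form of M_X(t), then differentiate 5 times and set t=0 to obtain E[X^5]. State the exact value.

E[X^5] = D^5[M](0) = 105119/32

M_X(t) = e^(7*e^(t)/2 - 7/2)
D^5[M](t) = (16807*e^(5*t)*e^(7*e^(t)/2) + 48020*e^(4*t)*e^(7*e^(t)/2) + 34300*e^(3*t)*e^(7*e^(t)/2) + 5880*e^(2*t)*e^(7*e^(t)/2) + 112*e^(t)*e^(7*e^(t)/2))*e^(-7/2)/32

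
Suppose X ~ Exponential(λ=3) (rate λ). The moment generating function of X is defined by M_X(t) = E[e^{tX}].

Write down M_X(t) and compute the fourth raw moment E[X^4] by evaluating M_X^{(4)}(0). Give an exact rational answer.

E[X^4] = d^4M/dt^4 |_{t=0} = 8/27

M_X(t) = 3/(3 - t)
dM/dt = 3/(t^2 - 6*t + 9)
d^2M/dt^2 = -6/(t^3 - 9*t^2 + 27*t - 27)
d^3M/dt^3 = 18/(t^4 - 12*t^3 + 54*t^2 - 108*t + 81)
d^4M/dt^4 = -72/(t^5 - 15*t^4 + 90*t^3 - 270*t^2 + 405*t - 243)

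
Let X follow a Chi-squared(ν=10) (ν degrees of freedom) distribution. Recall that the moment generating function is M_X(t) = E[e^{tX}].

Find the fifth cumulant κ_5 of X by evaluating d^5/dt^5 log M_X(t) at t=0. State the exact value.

κ_5 = d^5K/dt^5 |_{t=0} = 3840

M_X(t) = (1 - 2*t)^(-5)
K_X(t) = log M_X(t) = -5*log(1 - 2*t)
dK/dt = -10/(2*t - 1)
d^2K/dt^2 = 20/(4*t^2 - 4*t + 1)
d^3K/dt^3 = -80/(8*t^3 - 12*t^2 + 6*t - 1)
d^4K/dt^4 = 480/(16*t^4 - 32*t^3 + 24*t^2 - 8*t + 1)
d^5K/dt^5 = -3840/(32*t^5 - 80*t^4 + 80*t^3 - 40*t^2 + 10*t - 1)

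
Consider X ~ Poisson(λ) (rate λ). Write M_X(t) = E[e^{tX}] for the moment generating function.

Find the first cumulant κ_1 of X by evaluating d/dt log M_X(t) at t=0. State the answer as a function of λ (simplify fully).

M_X(t) = e^(λ*(e^(t) - 1))
K_X(t) = log M_X(t) = λ*(e^(t) - 1)
dK/dt = λ*e^(t)

κ_1 = dK/dt |_{t=0} = λ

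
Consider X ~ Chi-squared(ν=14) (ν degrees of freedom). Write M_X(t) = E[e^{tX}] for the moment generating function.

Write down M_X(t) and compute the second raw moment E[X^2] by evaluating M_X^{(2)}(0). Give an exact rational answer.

M_X(t) = (1 - 2*t)^(-7)
D^2[M](t) = -224/(512*t^9 - 2304*t^8 + 4608*t^7 - 5376*t^6 + 4032*t^5 - 2016*t^4 + 672*t^3 - 144*t^2 + 18*t - 1)

E[X^2] = D^2[M](0) = 224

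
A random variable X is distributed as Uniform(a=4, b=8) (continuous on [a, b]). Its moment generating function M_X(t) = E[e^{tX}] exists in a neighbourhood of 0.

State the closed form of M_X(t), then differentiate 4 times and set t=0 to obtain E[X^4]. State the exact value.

M_X(t) = (e^(8*t) - e^(4*t))/(4*t)

E[X^4] = D^4[M](0) = 7936/5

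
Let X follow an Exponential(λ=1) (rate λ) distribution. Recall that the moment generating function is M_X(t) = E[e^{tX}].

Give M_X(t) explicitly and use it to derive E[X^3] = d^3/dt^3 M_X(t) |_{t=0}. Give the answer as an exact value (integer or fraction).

E[X^3] = M^(3)(0) = 6

M_X(t) = 1/(1 - t)
M^(3)(t) = 6/(t^4 - 4*t^3 + 6*t^2 - 4*t + 1)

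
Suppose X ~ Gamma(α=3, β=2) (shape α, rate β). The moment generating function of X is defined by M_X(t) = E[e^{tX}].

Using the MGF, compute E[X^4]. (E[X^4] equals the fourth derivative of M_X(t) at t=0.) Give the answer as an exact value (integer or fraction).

M_X(t) = 8/(2 - t)^3
D^4[M](t) = -2880/(t^7 - 14*t^6 + 84*t^5 - 280*t^4 + 560*t^3 - 672*t^2 + 448*t - 128)

E[X^4] = D^4[M](0) = 45/2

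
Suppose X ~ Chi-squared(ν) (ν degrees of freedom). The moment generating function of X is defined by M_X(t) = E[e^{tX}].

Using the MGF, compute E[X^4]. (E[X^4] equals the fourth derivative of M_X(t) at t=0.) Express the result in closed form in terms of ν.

M_X(t) = (1 - 2*t)^(-ν/2)
M^(4)(t) = (ν^4 + 12*ν^3 + 44*ν^2 + 48*ν)/(16*t^4*(1 - 2*t)^(ν/2) - 32*t^3*(1 - 2*t)^(ν/2) + 24*t^2*(1 - 2*t)^(ν/2) - 8*t*(1 - 2*t)^(ν/2) + (1 - 2*t)^(ν/2))

E[X^4] = M^(4)(0) = ν*(ν^3 + 12*ν^2 + 44*ν + 48)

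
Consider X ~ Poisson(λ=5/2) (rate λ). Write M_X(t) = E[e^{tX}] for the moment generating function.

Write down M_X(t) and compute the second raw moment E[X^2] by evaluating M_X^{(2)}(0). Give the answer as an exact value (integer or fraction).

E[X^2] = D^2[M](0) = 35/4

M_X(t) = e^(5*e^(t)/2 - 5/2)
D^2[M](t) = (25*e^(2*t)*e^(5*e^(t)/2) + 10*e^(t)*e^(5*e^(t)/2))*e^(-5/2)/4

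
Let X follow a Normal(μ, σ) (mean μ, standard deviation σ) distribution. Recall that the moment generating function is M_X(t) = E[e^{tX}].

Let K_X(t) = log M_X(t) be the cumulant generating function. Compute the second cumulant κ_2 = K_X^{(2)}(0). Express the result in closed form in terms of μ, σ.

κ_2 = D^2[K](0) = σ^2

M_X(t) = e^(μ*t + σ^2*t^2/2)
K_X(t) = log M_X(t) = μ*t + σ^2*t^2/2
D^2[K](t) = σ^2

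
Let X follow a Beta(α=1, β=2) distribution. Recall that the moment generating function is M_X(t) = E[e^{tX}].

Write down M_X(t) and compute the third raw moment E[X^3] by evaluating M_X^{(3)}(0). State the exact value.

E[X^3] = M^(3)(0) = 1/10

M_X(t) = ₁F₁(1; 3; t)
M^(3)(t) = ₁F₁(4; 6; t)/10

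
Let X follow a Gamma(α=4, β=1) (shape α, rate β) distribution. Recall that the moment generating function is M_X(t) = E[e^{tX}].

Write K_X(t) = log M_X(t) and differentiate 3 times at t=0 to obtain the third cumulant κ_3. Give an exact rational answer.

M_X(t) = (1 - t)^(-4)
K_X(t) = log M_X(t) = -4*log(1 - t)
K^(3)(t) = -8/(t^3 - 3*t^2 + 3*t - 1)

κ_3 = K^(3)(0) = 8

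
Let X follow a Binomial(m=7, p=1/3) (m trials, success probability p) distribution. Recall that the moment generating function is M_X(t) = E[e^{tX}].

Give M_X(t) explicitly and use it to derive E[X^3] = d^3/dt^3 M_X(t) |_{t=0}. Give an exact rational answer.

E[X^3] = M′′′(0) = 217/9

M_X(t) = (e^(t)/3 + 2/3)^7
M′(t) = 7*e^(7*t)/2187 + 28*e^(6*t)/729 + 140*e^(5*t)/729 + 1120*e^(4*t)/2187 + 560*e^(3*t)/729 + 448*e^(2*t)/729 + 448*e^(t)/2187
M′′(t) = 49*e^(7*t)/2187 + 56*e^(6*t)/243 + 700*e^(5*t)/729 + 4480*e^(4*t)/2187 + 560*e^(3*t)/243 + 896*e^(2*t)/729 + 448*e^(t)/2187
M′′′(t) = 343*e^(7*t)/2187 + 112*e^(6*t)/81 + 3500*e^(5*t)/729 + 17920*e^(4*t)/2187 + 560*e^(3*t)/81 + 1792*e^(2*t)/729 + 448*e^(t)/2187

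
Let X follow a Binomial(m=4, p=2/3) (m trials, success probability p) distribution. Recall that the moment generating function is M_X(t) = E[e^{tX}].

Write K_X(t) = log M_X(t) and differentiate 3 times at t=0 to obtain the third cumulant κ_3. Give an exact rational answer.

M_X(t) = (2*e^(t)/3 + 1/3)^4
K_X(t) = log M_X(t) = 4*log(2*e^(t)/3 + 1/3)
K′(t) = 8*e^(t)/(2*e^(t) + 1)
K′′(t) = 8*e^(t)/(4*e^(2*t) + 4*e^(t) + 1)
K′′′(t) = (-16*e^(2*t) + 8*e^(t))/(8*e^(3*t) + 12*e^(2*t) + 6*e^(t) + 1)

κ_3 = K′′′(0) = -8/27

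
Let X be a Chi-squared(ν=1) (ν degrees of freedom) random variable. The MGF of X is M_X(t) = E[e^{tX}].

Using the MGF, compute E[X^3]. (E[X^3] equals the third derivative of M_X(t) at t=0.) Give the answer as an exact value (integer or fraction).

M_X(t) = 1/√(1 - 2*t)
D^3[M](t) = -15/(8*t^3*√(1 - 2*t) - 12*t^2*√(1 - 2*t) + 6*t*√(1 - 2*t) - √(1 - 2*t))

E[X^3] = D^3[M](0) = 15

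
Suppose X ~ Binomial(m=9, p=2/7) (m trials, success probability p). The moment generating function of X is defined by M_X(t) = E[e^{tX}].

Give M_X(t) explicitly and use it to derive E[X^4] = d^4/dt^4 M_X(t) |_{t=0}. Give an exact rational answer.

E[X^4] = D^4[M](0) = 46098/343

M_X(t) = (2*e^(t)/7 + 5/7)^9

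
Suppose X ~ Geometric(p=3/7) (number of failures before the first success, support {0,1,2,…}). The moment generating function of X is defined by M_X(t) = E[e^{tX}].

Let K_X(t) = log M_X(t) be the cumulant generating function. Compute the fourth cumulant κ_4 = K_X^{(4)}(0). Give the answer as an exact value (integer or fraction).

κ_4 = d^4K/dt^4 |_{t=0} = 1652/27

M_X(t) = 3/(7*(1 - 4*e^(t)/7))
K_X(t) = log M_X(t) = -log(1 - 4*e^(t)/7) - log(7) + log(3)
dK/dt = -4*e^(t)/(4*e^(t) - 7)
d^2K/dt^2 = 28*e^(t)/(16*e^(2*t) - 56*e^(t) + 49)
d^3K/dt^3 = (-112*e^(2*t) - 196*e^(t))/(64*e^(3*t) - 336*e^(2*t) + 588*e^(t) - 343)
d^4K/dt^4 = (448*e^(3*t) + 3136*e^(2*t) + 1372*e^(t))/(256*e^(4*t) - 1792*e^(3*t) + 4704*e^(2*t) - 5488*e^(t) + 2401)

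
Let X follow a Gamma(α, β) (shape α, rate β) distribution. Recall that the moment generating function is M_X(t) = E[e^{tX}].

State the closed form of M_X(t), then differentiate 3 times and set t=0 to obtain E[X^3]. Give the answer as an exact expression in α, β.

E[X^3] = D^3[M](0) = α*(α^2 + 3*α + 2)/β^3

M_X(t) = (β/(β - t))^α
D^3[M](t) = (-α^3*β^α*(1/(β - t))^α - 3*α^2*β^α*(1/(β - t))^α - 2*α*β^α*(1/(β - t))^α)/(-β^3 + 3*β^2*t - 3*β*t^2 + t^3)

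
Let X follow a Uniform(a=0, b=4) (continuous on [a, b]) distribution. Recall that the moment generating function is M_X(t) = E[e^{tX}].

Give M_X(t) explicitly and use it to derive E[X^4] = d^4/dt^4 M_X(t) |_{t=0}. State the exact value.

E[X^4] = d^4M/dt^4 |_{t=0} = 256/5

M_X(t) = (e^(4*t) - 1)/(4*t)
dM/dt = (4*t*e^(4*t) - e^(4*t) + 1)/(4*t^2)
d^2M/dt^2 = (8*t^2*e^(4*t) - 4*t*e^(4*t) + e^(4*t) - 1)/(2*t^3)
d^3M/dt^3 = (32*t^3*e^(4*t) - 24*t^2*e^(4*t) + 12*t*e^(4*t) - 3*e^(4*t) + 3)/(2*t^4)
d^4M/dt^4 = (64*t^4*e^(4*t) - 64*t^3*e^(4*t) + 48*t^2*e^(4*t) - 24*t*e^(4*t) + 6*e^(4*t) - 6)/t^5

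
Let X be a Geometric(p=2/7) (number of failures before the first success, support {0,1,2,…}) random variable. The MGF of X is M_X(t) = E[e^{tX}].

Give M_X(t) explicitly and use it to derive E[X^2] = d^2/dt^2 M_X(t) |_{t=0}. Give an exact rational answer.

M_X(t) = 2/(7*(1 - 5*e^(t)/7))
D^2[M](t) = (-50*e^(2*t) - 70*e^(t))/(125*e^(3*t) - 525*e^(2*t) + 735*e^(t) - 343)

E[X^2] = D^2[M](0) = 15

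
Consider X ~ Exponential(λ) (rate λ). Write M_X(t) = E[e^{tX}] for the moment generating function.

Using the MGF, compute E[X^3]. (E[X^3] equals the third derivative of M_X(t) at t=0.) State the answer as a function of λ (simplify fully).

M_X(t) = λ/(λ - t)
D^3[M](t) = 6*λ/(λ^4 - 4*λ^3*t + 6*λ^2*t^2 - 4*λ*t^3 + t^4)

E[X^3] = D^3[M](0) = 6/λ^3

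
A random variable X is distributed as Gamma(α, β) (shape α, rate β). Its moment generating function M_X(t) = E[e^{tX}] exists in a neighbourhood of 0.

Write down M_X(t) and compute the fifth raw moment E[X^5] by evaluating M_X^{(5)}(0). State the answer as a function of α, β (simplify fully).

M_X(t) = (β/(β - t))^α

E[X^5] = D^5[M](0) = α*(α^4 + 10*α^3 + 35*α^2 + 50*α + 24)/β^5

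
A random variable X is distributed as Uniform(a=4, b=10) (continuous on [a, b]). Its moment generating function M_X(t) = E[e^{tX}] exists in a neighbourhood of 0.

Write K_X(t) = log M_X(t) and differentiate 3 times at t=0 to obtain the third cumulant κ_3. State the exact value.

M_X(t) = (e^(10*t) - e^(4*t))/(6*t)
K_X(t) = log M_X(t) = -log(t) + log(e^(10*t) - e^(4*t)) - log(6)
K^(3)(t) = (216*t^3*e^(12*t) + 216*t^3*e^(6*t) - 2*e^(18*t) + 6*e^(12*t) - 6*e^(6*t) + 2)/(t^3*e^(18*t) - 3*t^3*e^(12*t) + 3*t^3*e^(6*t) - t^3)

κ_3 = K^(3)(0) = 0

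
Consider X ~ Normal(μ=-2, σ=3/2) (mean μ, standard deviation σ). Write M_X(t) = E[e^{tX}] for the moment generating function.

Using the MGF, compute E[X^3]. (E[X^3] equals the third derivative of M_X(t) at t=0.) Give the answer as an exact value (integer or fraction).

M_X(t) = e^(9*t^2/8 - 2*t)
dM/dt = 9*t*e^(-2*t)*e^(9*t^2/8)/4 - 2*e^(-2*t)*e^(9*t^2/8)
d^2M/dt^2 = (81*t^2*e^(9*t^2/8) - 144*t*e^(9*t^2/8) + 100*e^(9*t^2/8))*e^(-2*t)/16
d^3M/dt^3 = (729*t^3*e^(9*t^2/8) - 1944*t^2*e^(9*t^2/8) + 2700*t*e^(9*t^2/8) - 1376*e^(9*t^2/8))*e^(-2*t)/64

E[X^3] = d^3M/dt^3 |_{t=0} = -43/2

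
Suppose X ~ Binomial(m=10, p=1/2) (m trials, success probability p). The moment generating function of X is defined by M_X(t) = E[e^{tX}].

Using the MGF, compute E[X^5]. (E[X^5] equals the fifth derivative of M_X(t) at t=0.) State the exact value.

E[X^5] = M′′′′′(0) = 13375/2

M_X(t) = (e^(t)/2 + 1/2)^10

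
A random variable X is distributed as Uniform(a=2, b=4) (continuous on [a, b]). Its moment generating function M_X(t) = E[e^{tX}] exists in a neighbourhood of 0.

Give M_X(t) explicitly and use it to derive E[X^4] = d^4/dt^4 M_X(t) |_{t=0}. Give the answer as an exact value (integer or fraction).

M_X(t) = (e^(4*t) - e^(2*t))/(2*t)
M′(t) = (4*t*e^(4*t) - 2*t*e^(2*t) - e^(4*t) + e^(2*t))/(2*t^2)
M′′(t) = (8*t^2*e^(4*t) - 2*t^2*e^(2*t) - 4*t*e^(4*t) + 2*t*e^(2*t) + e^(4*t) - e^(2*t))/t^3
M′′′(t) = (32*t^3*e^(4*t) - 4*t^3*e^(2*t) - 24*t^2*e^(4*t) + 6*t^2*e^(2*t) + 12*t*e^(4*t) - 6*t*e^(2*t) - 3*e^(4*t) + 3*e^(2*t))/t^4

E[X^4] = M′′′′(0) = 496/5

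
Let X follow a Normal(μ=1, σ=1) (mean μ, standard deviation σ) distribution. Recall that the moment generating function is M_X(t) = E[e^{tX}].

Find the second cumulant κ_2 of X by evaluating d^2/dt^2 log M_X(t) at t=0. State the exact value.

κ_2 = K^(2)(0) = 1

M_X(t) = e^(t^2/2 + t)
K_X(t) = log M_X(t) = t^2/2 + t
K^(2)(t) = 1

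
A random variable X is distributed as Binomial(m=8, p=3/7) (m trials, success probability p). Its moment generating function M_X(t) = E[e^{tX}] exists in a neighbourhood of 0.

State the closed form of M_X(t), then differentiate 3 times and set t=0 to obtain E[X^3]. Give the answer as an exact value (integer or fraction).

M_X(t) = (3*e^(t)/7 + 4/7)^8

E[X^3] = M′′′(0) = 2976/49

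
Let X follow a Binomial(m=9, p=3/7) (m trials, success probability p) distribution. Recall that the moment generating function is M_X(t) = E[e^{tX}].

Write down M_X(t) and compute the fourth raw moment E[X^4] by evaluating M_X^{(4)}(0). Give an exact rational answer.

E[X^4] = D^4[M](0) = 149715/343

M_X(t) = (3*e^(t)/7 + 4/7)^9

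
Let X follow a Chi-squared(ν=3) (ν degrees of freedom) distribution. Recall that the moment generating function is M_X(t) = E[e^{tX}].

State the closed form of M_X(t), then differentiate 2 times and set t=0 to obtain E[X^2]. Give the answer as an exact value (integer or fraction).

M_X(t) = (1 - 2*t)^(-3/2)
D^2[M](t) = -15/(8*t^3*√(1 - 2*t) - 12*t^2*√(1 - 2*t) + 6*t*√(1 - 2*t) - √(1 - 2*t))

E[X^2] = D^2[M](0) = 15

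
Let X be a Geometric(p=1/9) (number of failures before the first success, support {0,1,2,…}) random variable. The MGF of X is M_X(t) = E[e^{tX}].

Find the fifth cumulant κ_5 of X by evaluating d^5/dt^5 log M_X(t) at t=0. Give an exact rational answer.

κ_5 = K^(5)(0) = 1058760

M_X(t) = 1/(9*(1 - 8*e^(t)/9))
K_X(t) = log M_X(t) = -log(1 - 8*e^(t)/9) - 2*log(3)
K^(5)(t) = (-36864*e^(4*t) - 456192*e^(3*t) - 513216*e^(2*t) - 52488*e^(t))/(32768*e^(5*t) - 184320*e^(4*t) + 414720*e^(3*t) - 466560*e^(2*t) + 262440*e^(t) - 59049)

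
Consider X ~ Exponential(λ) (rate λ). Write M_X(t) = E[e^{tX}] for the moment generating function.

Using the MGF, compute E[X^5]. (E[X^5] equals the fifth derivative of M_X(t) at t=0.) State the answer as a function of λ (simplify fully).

E[X^5] = d^5M/dt^5 |_{t=0} = 120/λ^5

M_X(t) = λ/(λ - t)
dM/dt = λ/(λ^2 - 2*λ*t + t^2)
d^2M/dt^2 = -2*λ/(-λ^3 + 3*λ^2*t - 3*λ*t^2 + t^3)
d^3M/dt^3 = 6*λ/(λ^4 - 4*λ^3*t + 6*λ^2*t^2 - 4*λ*t^3 + t^4)
d^4M/dt^4 = -24*λ/(-λ^5 + 5*λ^4*t - 10*λ^3*t^2 + 10*λ^2*t^3 - 5*λ*t^4 + t^5)
d^5M/dt^5 = 120*λ/(λ^6 - 6*λ^5*t + 15*λ^4*t^2 - 20*λ^3*t^3 + 15*λ^2*t^4 - 6*λ*t^5 + t^6)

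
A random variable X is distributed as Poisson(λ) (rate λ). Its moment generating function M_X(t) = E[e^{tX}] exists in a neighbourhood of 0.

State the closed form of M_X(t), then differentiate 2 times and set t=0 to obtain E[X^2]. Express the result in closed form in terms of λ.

M_X(t) = e^(λ*(e^(t) - 1))
dM/dt = λ*e^(-λ)*e^(t)*e^(λ*e^(t))
d^2M/dt^2 = (λ^2*e^(2*t)*e^(λ*e^(t)) + λ*e^(t)*e^(λ*e^(t)))*e^(-λ)

E[X^2] = d^2M/dt^2 |_{t=0} = λ*(λ + 1)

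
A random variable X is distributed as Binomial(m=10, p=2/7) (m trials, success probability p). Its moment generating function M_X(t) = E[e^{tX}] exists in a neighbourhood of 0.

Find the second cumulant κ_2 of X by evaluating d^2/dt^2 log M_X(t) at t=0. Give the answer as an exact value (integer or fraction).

M_X(t) = (2*e^(t)/7 + 5/7)^10
K_X(t) = log M_X(t) = 10*log(2*e^(t)/7 + 5/7)
dK/dt = 20*e^(t)/(2*e^(t) + 5)
d^2K/dt^2 = 100*e^(t)/(4*e^(2*t) + 20*e^(t) + 25)

κ_2 = d^2K/dt^2 |_{t=0} = 100/49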